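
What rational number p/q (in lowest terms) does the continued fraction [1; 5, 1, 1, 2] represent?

33/28

Start with 2.
1 + 1/(2/1) = 1 + 1/2 = 3/2
1 + 1/(3/2) = 1 + 2/3 = 5/3
5 + 1/(5/3) = 5 + 3/5 = 28/5
1 + 1/(28/5) = 1 + 5/28 = 33/28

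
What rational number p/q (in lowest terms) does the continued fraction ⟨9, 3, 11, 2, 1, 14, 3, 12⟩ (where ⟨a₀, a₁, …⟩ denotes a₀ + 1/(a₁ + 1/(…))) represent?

543364/58277

Start with 12.
3 + 1/(12/1) = 3 + 1/12 = 37/12
14 + 1/(37/12) = 14 + 12/37 = 530/37
1 + 1/(530/37) = 1 + 37/530 = 567/530
2 + 1/(567/530) = 2 + 530/567 = 1664/567
11 + 1/(1664/567) = 11 + 567/1664 = 18871/1664
3 + 1/(18871/1664) = 3 + 1664/18871 = 58277/18871
9 + 1/(58277/18871) = 9 + 18871/58277 = 543364/58277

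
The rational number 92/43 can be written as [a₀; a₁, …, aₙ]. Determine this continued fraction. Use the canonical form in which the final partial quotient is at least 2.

[2; 7, 6]

92 ÷ 43 → quotient 2, remainder 6
43 ÷ 6 → quotient 7, remainder 1
6 ÷ 1 → quotient 6, remainder 0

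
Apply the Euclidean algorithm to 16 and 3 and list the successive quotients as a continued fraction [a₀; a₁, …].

[5; 3]

16 = 5·3 + 1, so a_0 = 5
3 = 3·1 + 0, so a_1 = 3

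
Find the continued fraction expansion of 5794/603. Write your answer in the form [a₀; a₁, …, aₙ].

5794 = 9·603 + 367, so a_0 = 9
603 = 1·367 + 236, so a_1 = 1
367 = 1·236 + 131, so a_2 = 1
236 = 1·131 + 105, so a_3 = 1
131 = 1·105 + 26, so a_4 = 1
105 = 4·26 + 1, so a_5 = 4
26 = 26·1 + 0, so a_6 = 26

[9; 1, 1, 1, 1, 4, 26]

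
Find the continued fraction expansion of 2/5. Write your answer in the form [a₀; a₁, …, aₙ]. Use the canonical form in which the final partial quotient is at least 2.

Repeatedly divide and take the remainder:
⌊2/5⌋ = 0, remainder 2
⌊5/2⌋ = 2, remainder 1
⌊2/1⌋ = 2, remainder 0

[0; 2, 2]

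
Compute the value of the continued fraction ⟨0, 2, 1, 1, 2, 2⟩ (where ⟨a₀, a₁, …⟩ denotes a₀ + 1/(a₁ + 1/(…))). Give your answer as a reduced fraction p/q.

Start with 2.
2 + 1/(2/1) = 2 + 1/2 = 5/2
1 + 1/(5/2) = 1 + 2/5 = 7/5
1 + 1/(7/5) = 1 + 5/7 = 12/7
2 + 1/(12/7) = 2 + 7/12 = 31/12
0 + 1/(31/12) = 0 + 12/31 = 12/31

12/31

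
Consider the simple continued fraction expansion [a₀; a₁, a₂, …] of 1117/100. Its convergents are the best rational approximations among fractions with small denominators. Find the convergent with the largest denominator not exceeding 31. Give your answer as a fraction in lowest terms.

List convergents until the denominator exceeds the bound:
a_0 = 11: 11/1  (≤ bound)
a_1 = 5: 56/5  (≤ bound)
a_2 = 1: 67/6  (≤ bound)
a_3 = 7: 525/47  (> 31, stop)

67/6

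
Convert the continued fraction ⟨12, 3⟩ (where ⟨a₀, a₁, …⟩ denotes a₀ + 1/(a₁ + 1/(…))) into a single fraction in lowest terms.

37/3

a_0 = 12: 12/1
a_1 = 3: 37/3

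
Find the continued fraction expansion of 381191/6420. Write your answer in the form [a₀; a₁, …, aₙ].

Run the Euclidean algorithm, recording each quotient:
381191 = 59·6420 + 2411, so a_0 = 59
6420 = 2·2411 + 1598, so a_1 = 2
2411 = 1·1598 + 813, so a_2 = 1
1598 = 1·813 + 785, so a_3 = 1
813 = 1·785 + 28, so a_4 = 1
785 = 28·28 + 1, so a_5 = 28
28 = 28·1 + 0, so a_6 = 28

[59; 2, 1, 1, 1, 28, 28]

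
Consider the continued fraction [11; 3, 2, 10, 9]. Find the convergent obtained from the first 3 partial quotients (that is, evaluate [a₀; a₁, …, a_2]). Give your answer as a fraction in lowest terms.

a_0 = 11: 11/1
a_1 = 3: 34/3
a_2 = 2: 79/7

79/7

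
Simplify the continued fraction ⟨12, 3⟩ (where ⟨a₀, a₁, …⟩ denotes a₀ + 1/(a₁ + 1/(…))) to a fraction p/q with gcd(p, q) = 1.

a_0 = 12: 12/1
a_1 = 3: 37/3

37/3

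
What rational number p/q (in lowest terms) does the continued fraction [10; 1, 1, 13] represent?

284/27

Compute successive convergents:
a_0 = 10: 10/1
a_1 = 1: 11/1
a_2 = 1: 21/2
a_3 = 13: 284/27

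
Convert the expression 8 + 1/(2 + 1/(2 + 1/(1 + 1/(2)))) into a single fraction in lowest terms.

160/19

a_0 = 8: 8/1
a_1 = 2: 17/2
a_2 = 2: 42/5
a_3 = 1: 59/7
a_4 = 2: 160/19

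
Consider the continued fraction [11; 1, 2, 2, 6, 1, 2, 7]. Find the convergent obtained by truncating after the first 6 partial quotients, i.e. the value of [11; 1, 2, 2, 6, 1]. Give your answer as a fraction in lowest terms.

Start with 1.
6 + 1/(1/1) = 6 + 1/1 = 7/1
2 + 1/(7/1) = 2 + 1/7 = 15/7
2 + 1/(15/7) = 2 + 7/15 = 37/15
1 + 1/(37/15) = 1 + 15/37 = 52/37
11 + 1/(52/37) = 11 + 37/52 = 609/52

609/52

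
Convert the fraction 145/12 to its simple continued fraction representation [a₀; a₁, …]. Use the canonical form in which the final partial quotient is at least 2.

[12; 12]

⌊145/12⌋ = 12, remainder 1
⌊12/1⌋ = 12, remainder 0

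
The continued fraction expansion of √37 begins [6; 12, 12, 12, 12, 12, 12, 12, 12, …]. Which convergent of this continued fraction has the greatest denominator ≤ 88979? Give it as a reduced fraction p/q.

128766/21169

a_0 = 6: 6/1  (≤ bound)
a_1 = 12: 73/12  (≤ bound)
a_2 = 12: 882/145  (≤ bound)
a_3 = 12: 10657/1752  (≤ bound)
a_4 = 12: 128766/21169  (≤ bound)
a_5 = 12: 1555849/255780  (> 88979, stop)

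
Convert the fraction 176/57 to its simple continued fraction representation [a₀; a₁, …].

Apply division with remainder until the remainder is 0:
176 ÷ 57 → quotient 3, remainder 5
57 ÷ 5 → quotient 11, remainder 2
5 ÷ 2 → quotient 2, remainder 1
2 ÷ 1 → quotient 2, remainder 0

[3; 11, 2, 2]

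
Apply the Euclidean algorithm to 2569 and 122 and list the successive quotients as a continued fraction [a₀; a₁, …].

2569 ÷ 122 → quotient 21, remainder 7
122 ÷ 7 → quotient 17, remainder 3
7 ÷ 3 → quotient 2, remainder 1
3 ÷ 1 → quotient 3, remainder 0

[21; 17, 2, 3]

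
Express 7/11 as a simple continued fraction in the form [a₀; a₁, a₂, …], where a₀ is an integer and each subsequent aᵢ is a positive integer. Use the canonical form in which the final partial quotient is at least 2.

Apply division with remainder until the remainder is 0:
7 = 0·11 + 7, so a_0 = 0
11 = 1·7 + 4, so a_1 = 1
7 = 1·4 + 3, so a_2 = 1
4 = 1·3 + 1, so a_3 = 1
3 = 3·1 + 0, so a_4 = 3

[0; 1, 1, 1, 3]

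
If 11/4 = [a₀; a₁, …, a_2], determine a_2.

3

Repeatedly divide and take the remainder:
⌊11/4⌋ = 2, remainder 3
⌊4/3⌋ = 1, remainder 1
⌊3/1⌋ = 3, remainder 0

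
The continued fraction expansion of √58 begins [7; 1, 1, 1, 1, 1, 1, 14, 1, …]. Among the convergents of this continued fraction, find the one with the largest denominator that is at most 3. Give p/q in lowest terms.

a_0 = 7: 7/1  (≤ bound)
a_1 = 1: 8/1  (≤ bound)
a_2 = 1: 15/2  (≤ bound)
a_3 = 1: 23/3  (≤ bound)
a_4 = 1: 38/5  (> 3, stop)

23/3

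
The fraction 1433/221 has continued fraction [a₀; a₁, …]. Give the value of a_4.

Repeatedly divide and take the remainder:
⌊1433/221⌋ = 6, remainder 107
⌊221/107⌋ = 2, remainder 7
⌊107/7⌋ = 15, remainder 2
⌊7/2⌋ = 3, remainder 1
⌊2/1⌋ = 2, remainder 0

2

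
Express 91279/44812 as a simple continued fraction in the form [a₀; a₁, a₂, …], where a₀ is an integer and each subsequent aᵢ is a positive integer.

[2; 27, 13, 31, 1, 3]

91279 ÷ 44812 → quotient 2, remainder 1655
44812 ÷ 1655 → quotient 27, remainder 127
1655 ÷ 127 → quotient 13, remainder 4
127 ÷ 4 → quotient 31, remainder 3
4 ÷ 3 → quotient 1, remainder 1
3 ÷ 1 → quotient 3, remainder 0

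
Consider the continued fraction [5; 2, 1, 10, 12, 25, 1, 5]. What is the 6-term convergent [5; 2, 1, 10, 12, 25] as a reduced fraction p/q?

Work from the innermost term outward:
Start with 25.
12 + 1/(25/1) = 12 + 1/25 = 301/25
10 + 1/(301/25) = 10 + 25/301 = 3035/301
1 + 1/(3035/301) = 1 + 301/3035 = 3336/3035
2 + 1/(3336/3035) = 2 + 3035/3336 = 9707/3336
5 + 1/(9707/3336) = 5 + 3336/9707 = 51871/9707

51871/9707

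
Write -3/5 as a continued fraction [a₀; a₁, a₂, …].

[-1; 2, 2]

⌊-3/5⌋ = -1, remainder 2
⌊5/2⌋ = 2, remainder 1
⌊2/1⌋ = 2, remainder 0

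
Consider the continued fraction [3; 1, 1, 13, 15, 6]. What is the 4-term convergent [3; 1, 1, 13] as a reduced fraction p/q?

95/27

Start with 13.
1 + 1/(13/1) = 1 + 1/13 = 14/13
1 + 1/(14/13) = 1 + 13/14 = 27/14
3 + 1/(27/14) = 3 + 14/27 = 95/27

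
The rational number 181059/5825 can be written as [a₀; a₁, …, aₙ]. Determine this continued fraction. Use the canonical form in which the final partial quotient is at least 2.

[31; 12, 28, 2, 8]

Run the Euclidean algorithm, recording each quotient:
181059 = 31·5825 + 484, so a_0 = 31
5825 = 12·484 + 17, so a_1 = 12
484 = 28·17 + 8, so a_2 = 28
17 = 2·8 + 1, so a_3 = 2
8 = 8·1 + 0, so a_4 = 8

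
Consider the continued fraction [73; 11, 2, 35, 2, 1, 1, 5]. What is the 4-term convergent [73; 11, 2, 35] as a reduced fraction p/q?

Start with 35.
2 + 1/(35/1) = 2 + 1/35 = 71/35
11 + 1/(71/35) = 11 + 35/71 = 816/71
73 + 1/(816/71) = 73 + 71/816 = 59639/816

59639/816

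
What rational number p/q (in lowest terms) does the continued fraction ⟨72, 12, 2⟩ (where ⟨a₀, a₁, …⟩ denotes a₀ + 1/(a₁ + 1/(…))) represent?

Collapse the nested fraction from the inside out:
Start with 2.
12 + 1/(2/1) = 12 + 1/2 = 25/2
72 + 1/(25/2) = 72 + 2/25 = 1802/25

1802/25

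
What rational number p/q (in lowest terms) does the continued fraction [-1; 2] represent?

Start with 2.
-1 + 1/(2/1) = -1 + 1/2 = -1/2

-1/2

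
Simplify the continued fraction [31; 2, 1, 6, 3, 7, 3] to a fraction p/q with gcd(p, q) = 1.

45331/1446

Start with 3.
7 + 1/(3/1) = 7 + 1/3 = 22/3
3 + 1/(22/3) = 3 + 3/22 = 69/22
6 + 1/(69/22) = 6 + 22/69 = 436/69
1 + 1/(436/69) = 1 + 69/436 = 505/436
2 + 1/(505/436) = 2 + 436/505 = 1446/505
31 + 1/(1446/505) = 31 + 505/1446 = 45331/1446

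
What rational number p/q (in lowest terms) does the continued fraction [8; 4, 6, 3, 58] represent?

Compute successive convergents:
a_0 = 8: 8/1
a_1 = 4: 33/4
a_2 = 6: 206/25
a_3 = 3: 651/79
a_4 = 58: 37964/4607

37964/4607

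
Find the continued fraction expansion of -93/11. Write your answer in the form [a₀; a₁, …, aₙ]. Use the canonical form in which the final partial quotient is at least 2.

[-9; 1, 1, 5]

-93 = -9·11 + 6, so a_0 = -9
11 = 1·6 + 5, so a_1 = 1
6 = 1·5 + 1, so a_2 = 1
5 = 5·1 + 0, so a_3 = 5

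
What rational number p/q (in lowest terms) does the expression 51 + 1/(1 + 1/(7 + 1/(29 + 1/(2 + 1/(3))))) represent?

Start with 3.
2 + 1/(3/1) = 2 + 1/3 = 7/3
29 + 1/(7/3) = 29 + 3/7 = 206/7
7 + 1/(206/7) = 7 + 7/206 = 1449/206
1 + 1/(1449/206) = 1 + 206/1449 = 1655/1449
51 + 1/(1655/1449) = 51 + 1449/1655 = 85854/1655

85854/1655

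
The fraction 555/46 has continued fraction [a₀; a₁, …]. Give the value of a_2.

3

⌊555/46⌋ = 12, remainder 3
⌊46/3⌋ = 15, remainder 1
⌊3/1⌋ = 3, remainder 0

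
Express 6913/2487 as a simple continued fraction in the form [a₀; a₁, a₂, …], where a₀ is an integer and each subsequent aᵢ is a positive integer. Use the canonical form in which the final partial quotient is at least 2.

[2; 1, 3, 1, 1, 6, 42]

⌊6913/2487⌋ = 2, remainder 1939
⌊2487/1939⌋ = 1, remainder 548
⌊1939/548⌋ = 3, remainder 295
⌊548/295⌋ = 1, remainder 253
⌊295/253⌋ = 1, remainder 42
⌊253/42⌋ = 6, remainder 1
⌊42/1⌋ = 42, remainder 0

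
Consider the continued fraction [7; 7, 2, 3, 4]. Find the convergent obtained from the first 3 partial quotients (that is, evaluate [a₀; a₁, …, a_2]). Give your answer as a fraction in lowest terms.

107/15

Build up convergents one term at a time:
a_0 = 7: 7/1
a_1 = 7: 50/7
a_2 = 2: 107/15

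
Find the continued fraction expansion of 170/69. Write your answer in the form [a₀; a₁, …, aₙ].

[2; 2, 6, 2, 2]

⌊170/69⌋ = 2, remainder 32
⌊69/32⌋ = 2, remainder 5
⌊32/5⌋ = 6, remainder 2
⌊5/2⌋ = 2, remainder 1
⌊2/1⌋ = 2, remainder 0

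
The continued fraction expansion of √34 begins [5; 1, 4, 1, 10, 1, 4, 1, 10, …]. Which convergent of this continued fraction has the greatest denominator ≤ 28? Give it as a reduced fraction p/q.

List convergents until the denominator exceeds the bound:
a_0 = 5: 5/1  (≤ bound)
a_1 = 1: 6/1  (≤ bound)
a_2 = 4: 29/5  (≤ bound)
a_3 = 1: 35/6  (≤ bound)
a_4 = 10: 379/65  (> 28, stop)

35/6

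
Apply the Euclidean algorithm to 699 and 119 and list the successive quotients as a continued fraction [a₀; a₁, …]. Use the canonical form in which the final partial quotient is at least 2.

[5; 1, 6, 1, 14]

Run the Euclidean algorithm, recording each quotient:
699 = 5·119 + 104, so a_0 = 5
119 = 1·104 + 15, so a_1 = 1
104 = 6·15 + 14, so a_2 = 6
15 = 1·14 + 1, so a_3 = 1
14 = 14·1 + 0, so a_4 = 14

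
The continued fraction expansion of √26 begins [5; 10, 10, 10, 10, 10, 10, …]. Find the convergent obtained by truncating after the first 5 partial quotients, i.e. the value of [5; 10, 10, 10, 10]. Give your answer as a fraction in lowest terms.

52525/10301

Collapse the nested fraction from the inside out:
Start with 10.
10 + 1/(10/1) = 10 + 1/10 = 101/10
10 + 1/(101/10) = 10 + 10/101 = 1020/101
10 + 1/(1020/101) = 10 + 101/1020 = 10301/1020
5 + 1/(10301/1020) = 5 + 1020/10301 = 52525/10301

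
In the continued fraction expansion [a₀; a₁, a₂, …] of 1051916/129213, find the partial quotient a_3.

1

1051916 ÷ 129213 → quotient 8, remainder 18212
129213 ÷ 18212 → quotient 7, remainder 1729
18212 ÷ 1729 → quotient 10, remainder 922
1729 ÷ 922 → quotient 1, remainder 807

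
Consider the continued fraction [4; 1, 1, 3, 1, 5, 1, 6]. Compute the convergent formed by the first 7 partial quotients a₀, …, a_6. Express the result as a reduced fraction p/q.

Use the convergent recurrence hₖ = aₖ·hₖ₋₁ + hₖ₋₂ (and likewise for the denominators kₖ):
a_0 = 4: 4/1
a_1 = 1: 5/1
a_2 = 1: 9/2
a_3 = 3: 32/7
a_4 = 1: 41/9
a_5 = 5: 237/52
a_6 = 1: 278/61

278/61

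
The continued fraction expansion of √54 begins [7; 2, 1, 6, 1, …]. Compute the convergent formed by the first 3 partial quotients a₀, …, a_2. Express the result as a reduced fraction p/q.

Build up convergents one term at a time:
a_0 = 7: 7/1
a_1 = 2: 15/2
a_2 = 1: 22/3

22/3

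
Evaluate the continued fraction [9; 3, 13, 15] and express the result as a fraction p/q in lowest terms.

5623/603

Start with 15.
13 + 1/(15/1) = 13 + 1/15 = 196/15
3 + 1/(196/15) = 3 + 15/196 = 603/196
9 + 1/(603/196) = 9 + 196/603 = 5623/603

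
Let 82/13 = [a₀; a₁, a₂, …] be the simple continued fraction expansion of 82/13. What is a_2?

82 = 6·13 + 4, so a_0 = 6
13 = 3·4 + 1, so a_1 = 3
4 = 4·1 + 0, so a_2 = 4

4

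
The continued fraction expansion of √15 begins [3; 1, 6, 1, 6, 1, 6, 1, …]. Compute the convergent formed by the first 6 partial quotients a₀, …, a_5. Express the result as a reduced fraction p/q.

244/63

Start with 1.
6 + 1/(1/1) = 6 + 1/1 = 7/1
1 + 1/(7/1) = 1 + 1/7 = 8/7
6 + 1/(8/7) = 6 + 7/8 = 55/8
1 + 1/(55/8) = 1 + 8/55 = 63/55
3 + 1/(63/55) = 3 + 55/63 = 244/63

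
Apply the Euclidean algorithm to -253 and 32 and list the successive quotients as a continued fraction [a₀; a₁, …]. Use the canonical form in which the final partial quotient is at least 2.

[-8; 10, 1, 2]

Run the Euclidean algorithm, recording each quotient:
-253 ÷ 32 → quotient -8, remainder 3
32 ÷ 3 → quotient 10, remainder 2
3 ÷ 2 → quotient 1, remainder 1
2 ÷ 1 → quotient 2, remainder 0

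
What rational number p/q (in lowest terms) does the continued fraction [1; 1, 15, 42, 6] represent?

Start with 6.
42 + 1/(6/1) = 42 + 1/6 = 253/6
15 + 1/(253/6) = 15 + 6/253 = 3801/253
1 + 1/(3801/253) = 1 + 253/3801 = 4054/3801
1 + 1/(4054/3801) = 1 + 3801/4054 = 7855/4054

7855/4054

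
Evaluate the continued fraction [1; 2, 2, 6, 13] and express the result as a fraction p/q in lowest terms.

Start with 13.
6 + 1/(13/1) = 6 + 1/13 = 79/13
2 + 1/(79/13) = 2 + 13/79 = 171/79
2 + 1/(171/79) = 2 + 79/171 = 421/171
1 + 1/(421/171) = 1 + 171/421 = 592/421

592/421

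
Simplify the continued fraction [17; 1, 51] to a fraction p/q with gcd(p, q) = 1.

Collapse the nested fraction from the inside out:
Start with 51.
1 + 1/(51/1) = 1 + 1/51 = 52/51
17 + 1/(52/51) = 17 + 51/52 = 935/52

935/52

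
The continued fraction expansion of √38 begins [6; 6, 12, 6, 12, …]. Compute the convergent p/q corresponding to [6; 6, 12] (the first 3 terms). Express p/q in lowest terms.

450/73

Compute successive convergents:
a_0 = 6: 6/1
a_1 = 6: 37/6
a_2 = 12: 450/73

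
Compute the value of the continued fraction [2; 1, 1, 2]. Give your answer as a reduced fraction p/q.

Start with 2.
1 + 1/(2/1) = 1 + 1/2 = 3/2
1 + 1/(3/2) = 1 + 2/3 = 5/3
2 + 1/(5/3) = 2 + 3/5 = 13/5

13/5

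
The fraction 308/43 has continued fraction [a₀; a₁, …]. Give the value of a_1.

6

Repeatedly divide and take the remainder:
⌊308/43⌋ = 7, remainder 7
⌊43/7⌋ = 6, remainder 1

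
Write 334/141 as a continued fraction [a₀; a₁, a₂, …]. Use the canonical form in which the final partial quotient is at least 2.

[2; 2, 1, 2, 2, 7]

⌊334/141⌋ = 2, remainder 52
⌊141/52⌋ = 2, remainder 37
⌊52/37⌋ = 1, remainder 15
⌊37/15⌋ = 2, remainder 7
⌊15/7⌋ = 2, remainder 1
⌊7/1⌋ = 7, remainder 0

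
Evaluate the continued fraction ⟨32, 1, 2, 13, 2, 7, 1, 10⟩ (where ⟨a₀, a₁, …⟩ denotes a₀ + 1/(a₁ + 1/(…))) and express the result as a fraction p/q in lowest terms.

250321/7661

Start with 10.
1 + 1/(10/1) = 1 + 1/10 = 11/10
7 + 1/(11/10) = 7 + 10/11 = 87/11
2 + 1/(87/11) = 2 + 11/87 = 185/87
13 + 1/(185/87) = 13 + 87/185 = 2492/185
2 + 1/(2492/185) = 2 + 185/2492 = 5169/2492
1 + 1/(5169/2492) = 1 + 2492/5169 = 7661/5169
32 + 1/(7661/5169) = 32 + 5169/7661 = 250321/7661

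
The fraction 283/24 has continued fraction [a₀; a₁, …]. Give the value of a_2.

283 ÷ 24 → quotient 11, remainder 19
24 ÷ 19 → quotient 1, remainder 5
19 ÷ 5 → quotient 3, remainder 4

3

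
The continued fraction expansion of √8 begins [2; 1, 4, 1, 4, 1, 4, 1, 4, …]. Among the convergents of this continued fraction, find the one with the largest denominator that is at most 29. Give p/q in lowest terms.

82/29

List convergents until the denominator exceeds the bound:
a_0 = 2: 2/1  (≤ bound)
a_1 = 1: 3/1  (≤ bound)
a_2 = 4: 14/5  (≤ bound)
a_3 = 1: 17/6  (≤ bound)
a_4 = 4: 82/29  (≤ bound)
a_5 = 1: 99/35  (> 29, stop)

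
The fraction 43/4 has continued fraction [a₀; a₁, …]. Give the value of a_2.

Apply division with remainder until the remainder is 0:
43 ÷ 4 → quotient 10, remainder 3
4 ÷ 3 → quotient 1, remainder 1
3 ÷ 1 → quotient 3, remainder 0

3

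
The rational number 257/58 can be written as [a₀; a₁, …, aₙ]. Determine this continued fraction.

257 = 4·58 + 25, so a_0 = 4
58 = 2·25 + 8, so a_1 = 2
25 = 3·8 + 1, so a_2 = 3
8 = 8·1 + 0, so a_3 = 8

[4; 2, 3, 8]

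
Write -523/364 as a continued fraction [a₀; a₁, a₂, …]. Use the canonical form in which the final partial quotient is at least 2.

⌊-523/364⌋ = -2, remainder 205
⌊364/205⌋ = 1, remainder 159
⌊205/159⌋ = 1, remainder 46
⌊159/46⌋ = 3, remainder 21
⌊46/21⌋ = 2, remainder 4
⌊21/4⌋ = 5, remainder 1
⌊4/1⌋ = 4, remainder 0

[-2; 1, 1, 3, 2, 5, 4]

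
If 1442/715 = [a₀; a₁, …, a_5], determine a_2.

1

⌊1442/715⌋ = 2, remainder 12
⌊715/12⌋ = 59, remainder 7
⌊12/7⌋ = 1, remainder 5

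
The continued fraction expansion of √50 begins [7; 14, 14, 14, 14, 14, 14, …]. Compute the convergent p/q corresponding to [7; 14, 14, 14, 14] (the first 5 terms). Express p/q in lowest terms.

275807/39005

Build up convergents one term at a time:
a_0 = 7: 7/1
a_1 = 14: 99/14
a_2 = 14: 1393/197
a_3 = 14: 19601/2772
a_4 = 14: 275807/39005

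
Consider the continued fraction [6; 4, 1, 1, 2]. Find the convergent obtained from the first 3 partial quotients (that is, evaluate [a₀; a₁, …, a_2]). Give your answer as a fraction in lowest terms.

Work from the innermost term outward:
Start with 1.
4 + 1/(1/1) = 4 + 1/1 = 5/1
6 + 1/(5/1) = 6 + 1/5 = 31/5

31/5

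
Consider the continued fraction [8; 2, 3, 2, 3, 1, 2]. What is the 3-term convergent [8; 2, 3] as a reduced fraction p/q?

59/7

a_0 = 8: 8/1
a_1 = 2: 17/2
a_2 = 3: 59/7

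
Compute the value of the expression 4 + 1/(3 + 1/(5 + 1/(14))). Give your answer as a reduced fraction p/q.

Start with 14.
5 + 1/(14/1) = 5 + 1/14 = 71/14
3 + 1/(71/14) = 3 + 14/71 = 227/71
4 + 1/(227/71) = 4 + 71/227 = 979/227

979/227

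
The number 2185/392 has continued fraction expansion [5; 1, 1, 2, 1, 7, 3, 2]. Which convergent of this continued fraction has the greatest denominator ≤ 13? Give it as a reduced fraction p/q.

List convergents until the denominator exceeds the bound:
a_0 = 5: 5/1  (≤ bound)
a_1 = 1: 6/1  (≤ bound)
a_2 = 1: 11/2  (≤ bound)
a_3 = 2: 28/5  (≤ bound)
a_4 = 1: 39/7  (≤ bound)
a_5 = 7: 301/54  (> 13, stop)

39/7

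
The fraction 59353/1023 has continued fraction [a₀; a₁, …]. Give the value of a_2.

1

⌊59353/1023⌋ = 58, remainder 19
⌊1023/19⌋ = 53, remainder 16
⌊19/16⌋ = 1, remainder 3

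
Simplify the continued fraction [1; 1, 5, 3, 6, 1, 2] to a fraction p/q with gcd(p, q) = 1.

a_0 = 1: 1/1
a_1 = 1: 2/1
a_2 = 5: 11/6
a_3 = 3: 35/19
a_4 = 6: 221/120
a_5 = 1: 256/139
a_6 = 2: 733/398

733/398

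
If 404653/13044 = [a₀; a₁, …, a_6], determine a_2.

⌊404653/13044⌋ = 31, remainder 289
⌊13044/289⌋ = 45, remainder 39
⌊289/39⌋ = 7, remainder 16

7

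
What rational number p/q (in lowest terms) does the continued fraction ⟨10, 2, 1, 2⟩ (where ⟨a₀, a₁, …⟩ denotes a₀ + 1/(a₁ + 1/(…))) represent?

83/8

Start with 2.
1 + 1/(2/1) = 1 + 1/2 = 3/2
2 + 1/(3/2) = 2 + 2/3 = 8/3
10 + 1/(8/3) = 10 + 3/8 = 83/8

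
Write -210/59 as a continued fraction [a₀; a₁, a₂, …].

Repeatedly divide and take the remainder:
⌊-210/59⌋ = -4, remainder 26
⌊59/26⌋ = 2, remainder 7
⌊26/7⌋ = 3, remainder 5
⌊7/5⌋ = 1, remainder 2
⌊5/2⌋ = 2, remainder 1
⌊2/1⌋ = 2, remainder 0

[-4; 2, 3, 1, 2, 2]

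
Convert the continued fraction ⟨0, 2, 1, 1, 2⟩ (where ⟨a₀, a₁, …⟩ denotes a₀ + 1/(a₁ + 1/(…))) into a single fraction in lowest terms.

5/13

a_0 = 0: 0/1
a_1 = 2: 1/2
a_2 = 1: 1/3
a_3 = 1: 2/5
a_4 = 2: 5/13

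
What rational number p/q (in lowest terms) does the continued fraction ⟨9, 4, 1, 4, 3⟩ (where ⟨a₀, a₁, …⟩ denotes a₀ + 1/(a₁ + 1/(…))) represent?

a_0 = 9: 9/1
a_1 = 4: 37/4
a_2 = 1: 46/5
a_3 = 4: 221/24
a_4 = 3: 709/77

709/77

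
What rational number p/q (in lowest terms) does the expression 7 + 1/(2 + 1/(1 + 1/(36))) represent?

a_0 = 7: 7/1
a_1 = 2: 15/2
a_2 = 1: 22/3
a_3 = 36: 807/110

807/110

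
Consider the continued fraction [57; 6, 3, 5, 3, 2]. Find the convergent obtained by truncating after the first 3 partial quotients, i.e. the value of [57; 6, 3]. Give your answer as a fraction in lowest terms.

1086/19

Compute successive convergents:
a_0 = 57: 57/1
a_1 = 6: 343/6
a_2 = 3: 1086/19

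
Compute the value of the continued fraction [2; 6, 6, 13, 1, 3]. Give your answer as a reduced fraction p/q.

4452/2059

Compute successive convergents:
a_0 = 2: 2/1
a_1 = 6: 13/6
a_2 = 6: 80/37
a_3 = 13: 1053/487
a_4 = 1: 1133/524
a_5 = 3: 4452/2059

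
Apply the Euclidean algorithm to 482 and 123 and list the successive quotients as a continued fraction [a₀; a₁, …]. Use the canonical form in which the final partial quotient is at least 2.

Apply division with remainder until the remainder is 0:
⌊482/123⌋ = 3, remainder 113
⌊123/113⌋ = 1, remainder 10
⌊113/10⌋ = 11, remainder 3
⌊10/3⌋ = 3, remainder 1
⌊3/1⌋ = 3, remainder 0

[3; 1, 11, 3, 3]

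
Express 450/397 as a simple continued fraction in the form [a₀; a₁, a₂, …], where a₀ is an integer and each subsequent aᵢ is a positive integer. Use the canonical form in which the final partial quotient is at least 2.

Apply division with remainder until the remainder is 0:
⌊450/397⌋ = 1, remainder 53
⌊397/53⌋ = 7, remainder 26
⌊53/26⌋ = 2, remainder 1
⌊26/1⌋ = 26, remainder 0

[1; 7, 2, 26]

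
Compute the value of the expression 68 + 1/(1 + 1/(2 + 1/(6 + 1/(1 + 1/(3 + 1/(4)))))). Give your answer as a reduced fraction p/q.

Build up convergents one term at a time:
a_0 = 68: 68/1
a_1 = 1: 69/1
a_2 = 2: 206/3
a_3 = 6: 1305/19
a_4 = 1: 1511/22
a_5 = 3: 5838/85
a_6 = 4: 24863/362

24863/362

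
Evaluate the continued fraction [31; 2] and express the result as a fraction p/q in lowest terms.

63/2

Build up convergents one term at a time:
a_0 = 31: 31/1
a_1 = 2: 63/2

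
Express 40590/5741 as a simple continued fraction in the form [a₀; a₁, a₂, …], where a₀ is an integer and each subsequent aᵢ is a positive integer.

Repeatedly divide and take the remainder:
⌊40590/5741⌋ = 7, remainder 403
⌊5741/403⌋ = 14, remainder 99
⌊403/99⌋ = 4, remainder 7
⌊99/7⌋ = 14, remainder 1
⌊7/1⌋ = 7, remainder 0

[7; 14, 4, 14, 7]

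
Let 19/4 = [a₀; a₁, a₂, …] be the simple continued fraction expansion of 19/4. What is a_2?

⌊19/4⌋ = 4, remainder 3
⌊4/3⌋ = 1, remainder 1
⌊3/1⌋ = 3, remainder 0

3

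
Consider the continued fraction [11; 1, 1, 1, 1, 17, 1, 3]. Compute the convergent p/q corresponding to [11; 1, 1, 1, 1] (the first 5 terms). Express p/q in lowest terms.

a_0 = 11: 11/1
a_1 = 1: 12/1
a_2 = 1: 23/2
a_3 = 1: 35/3
a_4 = 1: 58/5

58/5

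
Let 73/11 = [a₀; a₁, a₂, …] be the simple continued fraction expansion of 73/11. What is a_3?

1

73 = 6·11 + 7, so a_0 = 6
11 = 1·7 + 4, so a_1 = 1
7 = 1·4 + 3, so a_2 = 1
4 = 1·3 + 1, so a_3 = 1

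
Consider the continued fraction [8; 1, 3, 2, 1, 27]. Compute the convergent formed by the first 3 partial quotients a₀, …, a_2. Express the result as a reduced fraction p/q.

a_0 = 8: 8/1
a_1 = 1: 9/1
a_2 = 3: 35/4

35/4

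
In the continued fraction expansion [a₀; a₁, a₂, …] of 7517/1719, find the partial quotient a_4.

7517 ÷ 1719 → quotient 4, remainder 641
1719 ÷ 641 → quotient 2, remainder 437
641 ÷ 437 → quotient 1, remainder 204
437 ÷ 204 → quotient 2, remainder 29
204 ÷ 29 → quotient 7, remainder 1

7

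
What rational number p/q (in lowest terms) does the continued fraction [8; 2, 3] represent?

Compute successive convergents:
a_0 = 8: 8/1
a_1 = 2: 17/2
a_2 = 3: 59/7

59/7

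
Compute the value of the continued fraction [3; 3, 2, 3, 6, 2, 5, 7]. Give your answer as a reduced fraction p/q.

42107/12793

a_0 = 3: 3/1
a_1 = 3: 10/3
a_2 = 2: 23/7
a_3 = 3: 79/24
a_4 = 6: 497/151
a_5 = 2: 1073/326
a_6 = 5: 5862/1781
a_7 = 7: 42107/12793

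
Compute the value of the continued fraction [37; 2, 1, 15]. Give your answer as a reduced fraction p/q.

1755/47

Collapse the nested fraction from the inside out:
Start with 15.
1 + 1/(15/1) = 1 + 1/15 = 16/15
2 + 1/(16/15) = 2 + 15/16 = 47/16
37 + 1/(47/16) = 37 + 16/47 = 1755/47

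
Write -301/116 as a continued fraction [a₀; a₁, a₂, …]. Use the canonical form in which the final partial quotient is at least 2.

Apply division with remainder until the remainder is 0:
-301 = -3·116 + 47, so a_0 = -3
116 = 2·47 + 22, so a_1 = 2
47 = 2·22 + 3, so a_2 = 2
22 = 7·3 + 1, so a_3 = 7
3 = 3·1 + 0, so a_4 = 3

[-3; 2, 2, 7, 3]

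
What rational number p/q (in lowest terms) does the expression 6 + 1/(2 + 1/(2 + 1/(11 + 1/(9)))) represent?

Starting at the tail and folding back:
Start with 9.
11 + 1/(9/1) = 11 + 1/9 = 100/9
2 + 1/(100/9) = 2 + 9/100 = 209/100
2 + 1/(209/100) = 2 + 100/209 = 518/209
6 + 1/(518/209) = 6 + 209/518 = 3317/518

3317/518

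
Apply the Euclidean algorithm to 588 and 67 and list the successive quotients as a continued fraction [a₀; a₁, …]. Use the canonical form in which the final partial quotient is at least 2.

[8; 1, 3, 2, 7]

588 = 8·67 + 52, so a_0 = 8
67 = 1·52 + 15, so a_1 = 1
52 = 3·15 + 7, so a_2 = 3
15 = 2·7 + 1, so a_3 = 2
7 = 7·1 + 0, so a_4 = 7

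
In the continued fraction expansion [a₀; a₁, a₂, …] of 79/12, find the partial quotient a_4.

⌊79/12⌋ = 6, remainder 7
⌊12/7⌋ = 1, remainder 5
⌊7/5⌋ = 1, remainder 2
⌊5/2⌋ = 2, remainder 1
⌊2/1⌋ = 2, remainder 0

2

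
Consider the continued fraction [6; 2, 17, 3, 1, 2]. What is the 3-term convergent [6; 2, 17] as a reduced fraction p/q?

a_0 = 6: 6/1
a_1 = 2: 13/2
a_2 = 17: 227/35

227/35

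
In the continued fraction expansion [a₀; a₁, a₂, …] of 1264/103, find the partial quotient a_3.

1264 ÷ 103 → quotient 12, remainder 28
103 ÷ 28 → quotient 3, remainder 19
28 ÷ 19 → quotient 1, remainder 9
19 ÷ 9 → quotient 2, remainder 1

2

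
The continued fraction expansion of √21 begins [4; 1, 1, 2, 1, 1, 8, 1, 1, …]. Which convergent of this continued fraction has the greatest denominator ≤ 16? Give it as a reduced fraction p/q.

55/12

List convergents until the denominator exceeds the bound:
a_0 = 4: 4/1  (≤ bound)
a_1 = 1: 5/1  (≤ bound)
a_2 = 1: 9/2  (≤ bound)
a_3 = 2: 23/5  (≤ bound)
a_4 = 1: 32/7  (≤ bound)
a_5 = 1: 55/12  (≤ bound)
a_6 = 8: 472/103  (> 16, stop)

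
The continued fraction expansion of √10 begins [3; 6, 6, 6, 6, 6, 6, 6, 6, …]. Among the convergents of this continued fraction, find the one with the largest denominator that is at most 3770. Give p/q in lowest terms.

a_0 = 3: 3/1  (≤ bound)
a_1 = 6: 19/6  (≤ bound)
a_2 = 6: 117/37  (≤ bound)
a_3 = 6: 721/228  (≤ bound)
a_4 = 6: 4443/1405  (≤ bound)
a_5 = 6: 27379/8658  (> 3770, stop)

4443/1405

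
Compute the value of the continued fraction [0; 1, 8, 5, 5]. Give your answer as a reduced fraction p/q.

Build up convergents one term at a time:
a_0 = 0: 0/1
a_1 = 1: 1/1
a_2 = 8: 8/9
a_3 = 5: 41/46
a_4 = 5: 213/239

213/239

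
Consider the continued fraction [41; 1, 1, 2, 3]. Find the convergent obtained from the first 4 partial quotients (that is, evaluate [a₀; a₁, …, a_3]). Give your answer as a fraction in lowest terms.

Collapse the nested fraction from the inside out:
Start with 2.
1 + 1/(2/1) = 1 + 1/2 = 3/2
1 + 1/(3/2) = 1 + 2/3 = 5/3
41 + 1/(5/3) = 41 + 3/5 = 208/5

208/5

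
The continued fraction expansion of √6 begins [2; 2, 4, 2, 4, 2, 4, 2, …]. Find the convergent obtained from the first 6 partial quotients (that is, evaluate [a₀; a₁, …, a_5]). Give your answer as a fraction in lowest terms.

485/198

Start with 2.
4 + 1/(2/1) = 4 + 1/2 = 9/2
2 + 1/(9/2) = 2 + 2/9 = 20/9
4 + 1/(20/9) = 4 + 9/20 = 89/20
2 + 1/(89/20) = 2 + 20/89 = 198/89
2 + 1/(198/89) = 2 + 89/198 = 485/198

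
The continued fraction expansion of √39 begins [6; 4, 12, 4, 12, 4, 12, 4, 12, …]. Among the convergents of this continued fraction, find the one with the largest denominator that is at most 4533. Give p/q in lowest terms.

15294/2449

a_0 = 6: 6/1  (≤ bound)
a_1 = 4: 25/4  (≤ bound)
a_2 = 12: 306/49  (≤ bound)
a_3 = 4: 1249/200  (≤ bound)
a_4 = 12: 15294/2449  (≤ bound)
a_5 = 4: 62425/9996  (> 4533, stop)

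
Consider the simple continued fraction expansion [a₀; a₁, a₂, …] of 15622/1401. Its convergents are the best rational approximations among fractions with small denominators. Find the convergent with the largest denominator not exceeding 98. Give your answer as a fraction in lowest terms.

814/73

List convergents until the denominator exceeds the bound:
a_0 = 11: 11/1  (≤ bound)
a_1 = 6: 67/6  (≤ bound)
a_2 = 1: 78/7  (≤ bound)
a_3 = 1: 145/13  (≤ bound)
a_4 = 1: 223/20  (≤ bound)
a_5 = 3: 814/73  (≤ bound)
a_6 = 2: 1851/166  (> 98, stop)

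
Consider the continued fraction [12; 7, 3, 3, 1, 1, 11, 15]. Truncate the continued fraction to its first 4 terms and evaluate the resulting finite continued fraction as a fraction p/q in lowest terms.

Start with 3.
3 + 1/(3/1) = 3 + 1/3 = 10/3
7 + 1/(10/3) = 7 + 3/10 = 73/10
12 + 1/(73/10) = 12 + 10/73 = 886/73

886/73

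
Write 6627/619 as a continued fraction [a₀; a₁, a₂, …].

Repeatedly divide and take the remainder:
6627 ÷ 619 → quotient 10, remainder 437
619 ÷ 437 → quotient 1, remainder 182
437 ÷ 182 → quotient 2, remainder 73
182 ÷ 73 → quotient 2, remainder 36
73 ÷ 36 → quotient 2, remainder 1
36 ÷ 1 → quotient 36, remainder 0

[10; 1, 2, 2, 2, 36]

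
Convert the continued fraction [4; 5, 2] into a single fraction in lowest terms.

Starting at the tail and folding back:
Start with 2.
5 + 1/(2/1) = 5 + 1/2 = 11/2
4 + 1/(11/2) = 4 + 2/11 = 46/11

46/11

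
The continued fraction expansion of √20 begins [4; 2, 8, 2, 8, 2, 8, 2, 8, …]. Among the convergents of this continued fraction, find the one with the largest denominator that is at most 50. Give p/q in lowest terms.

List convergents until the denominator exceeds the bound:
a_0 = 4: 4/1  (≤ bound)
a_1 = 2: 9/2  (≤ bound)
a_2 = 8: 76/17  (≤ bound)
a_3 = 2: 161/36  (≤ bound)
a_4 = 8: 1364/305  (> 50, stop)

161/36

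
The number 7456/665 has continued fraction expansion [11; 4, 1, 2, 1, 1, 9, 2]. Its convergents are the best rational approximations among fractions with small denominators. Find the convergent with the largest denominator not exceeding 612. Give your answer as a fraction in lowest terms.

3543/316

List convergents until the denominator exceeds the bound:
a_0 = 11: 11/1  (≤ bound)
a_1 = 4: 45/4  (≤ bound)
a_2 = 1: 56/5  (≤ bound)
a_3 = 2: 157/14  (≤ bound)
a_4 = 1: 213/19  (≤ bound)
a_5 = 1: 370/33  (≤ bound)
a_6 = 9: 3543/316  (≤ bound)
a_7 = 2: 7456/665  (> 612, stop)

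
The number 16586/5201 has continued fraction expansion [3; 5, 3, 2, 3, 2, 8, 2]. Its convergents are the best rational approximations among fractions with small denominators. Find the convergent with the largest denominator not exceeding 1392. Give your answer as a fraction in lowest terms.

928/291

List convergents until the denominator exceeds the bound:
a_0 = 3: 3/1  (≤ bound)
a_1 = 5: 16/5  (≤ bound)
a_2 = 3: 51/16  (≤ bound)
a_3 = 2: 118/37  (≤ bound)
a_4 = 3: 405/127  (≤ bound)
a_5 = 2: 928/291  (≤ bound)
a_6 = 8: 7829/2455  (> 1392, stop)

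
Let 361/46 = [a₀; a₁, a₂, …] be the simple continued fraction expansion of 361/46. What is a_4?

1

⌊361/46⌋ = 7, remainder 39
⌊46/39⌋ = 1, remainder 7
⌊39/7⌋ = 5, remainder 4
⌊7/4⌋ = 1, remainder 3
⌊4/3⌋ = 1, remainder 1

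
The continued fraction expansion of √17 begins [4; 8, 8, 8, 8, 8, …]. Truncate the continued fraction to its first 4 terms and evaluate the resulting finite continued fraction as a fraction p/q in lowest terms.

Collapse the nested fraction from the inside out:
Start with 8.
8 + 1/(8/1) = 8 + 1/8 = 65/8
8 + 1/(65/8) = 8 + 8/65 = 528/65
4 + 1/(528/65) = 4 + 65/528 = 2177/528

2177/528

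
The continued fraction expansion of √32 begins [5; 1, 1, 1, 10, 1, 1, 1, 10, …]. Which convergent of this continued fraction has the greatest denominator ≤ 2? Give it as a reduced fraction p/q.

11/2

a_0 = 5: 5/1  (≤ bound)
a_1 = 1: 6/1  (≤ bound)
a_2 = 1: 11/2  (≤ bound)
a_3 = 1: 17/3  (> 2, stop)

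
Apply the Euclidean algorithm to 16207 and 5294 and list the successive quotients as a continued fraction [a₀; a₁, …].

Run the Euclidean algorithm, recording each quotient:
16207 ÷ 5294 → quotient 3, remainder 325
5294 ÷ 325 → quotient 16, remainder 94
325 ÷ 94 → quotient 3, remainder 43
94 ÷ 43 → quotient 2, remainder 8
43 ÷ 8 → quotient 5, remainder 3
8 ÷ 3 → quotient 2, remainder 2
3 ÷ 2 → quotient 1, remainder 1
2 ÷ 1 → quotient 2, remainder 0

[3; 16, 3, 2, 5, 2, 1, 2]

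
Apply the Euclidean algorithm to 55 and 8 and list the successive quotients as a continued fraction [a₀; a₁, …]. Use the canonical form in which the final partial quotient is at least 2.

[6; 1, 7]

Apply division with remainder until the remainder is 0:
55 ÷ 8 → quotient 6, remainder 7
8 ÷ 7 → quotient 1, remainder 1
7 ÷ 1 → quotient 7, remainder 0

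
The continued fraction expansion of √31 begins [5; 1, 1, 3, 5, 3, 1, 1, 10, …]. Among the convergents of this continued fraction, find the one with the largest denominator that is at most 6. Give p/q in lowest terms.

List convergents until the denominator exceeds the bound:
a_0 = 5: 5/1  (≤ bound)
a_1 = 1: 6/1  (≤ bound)
a_2 = 1: 11/2  (≤ bound)
a_3 = 3: 39/7  (> 6, stop)

11/2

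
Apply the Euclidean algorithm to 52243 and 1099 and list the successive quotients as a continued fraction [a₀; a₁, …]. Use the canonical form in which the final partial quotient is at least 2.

52243 ÷ 1099 → quotient 47, remainder 590
1099 ÷ 590 → quotient 1, remainder 509
590 ÷ 509 → quotient 1, remainder 81
509 ÷ 81 → quotient 6, remainder 23
81 ÷ 23 → quotient 3, remainder 12
23 ÷ 12 → quotient 1, remainder 11
12 ÷ 11 → quotient 1, remainder 1
11 ÷ 1 → quotient 11, remainder 0

[47; 1, 1, 6, 3, 1, 1, 11]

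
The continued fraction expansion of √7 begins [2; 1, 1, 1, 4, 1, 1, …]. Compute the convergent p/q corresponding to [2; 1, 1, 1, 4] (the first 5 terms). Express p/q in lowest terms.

37/14

a_0 = 2: 2/1
a_1 = 1: 3/1
a_2 = 1: 5/2
a_3 = 1: 8/3
a_4 = 4: 37/14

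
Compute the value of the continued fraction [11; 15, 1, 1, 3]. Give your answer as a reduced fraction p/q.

1206/109

Start with 3.
1 + 1/(3/1) = 1 + 1/3 = 4/3
1 + 1/(4/3) = 1 + 3/4 = 7/4
15 + 1/(7/4) = 15 + 4/7 = 109/7
11 + 1/(109/7) = 11 + 7/109 = 1206/109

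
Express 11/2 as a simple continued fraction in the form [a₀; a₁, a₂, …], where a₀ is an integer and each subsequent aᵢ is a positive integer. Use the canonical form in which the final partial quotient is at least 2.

⌊11/2⌋ = 5, remainder 1
⌊2/1⌋ = 2, remainder 0

[5; 2]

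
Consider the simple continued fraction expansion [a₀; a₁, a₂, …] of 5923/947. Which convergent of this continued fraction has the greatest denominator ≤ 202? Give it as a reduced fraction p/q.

a_0 = 6: 6/1  (≤ bound)
a_1 = 3: 19/3  (≤ bound)
a_2 = 1: 25/4  (≤ bound)
a_3 = 13: 344/55  (≤ bound)
a_4 = 5: 1745/279  (> 202, stop)

344/55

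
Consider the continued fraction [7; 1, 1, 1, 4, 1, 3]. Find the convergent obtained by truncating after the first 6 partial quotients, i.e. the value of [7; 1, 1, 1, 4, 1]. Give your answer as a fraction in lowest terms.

Compute successive convergents:
a_0 = 7: 7/1
a_1 = 1: 8/1
a_2 = 1: 15/2
a_3 = 1: 23/3
a_4 = 4: 107/14
a_5 = 1: 130/17

130/17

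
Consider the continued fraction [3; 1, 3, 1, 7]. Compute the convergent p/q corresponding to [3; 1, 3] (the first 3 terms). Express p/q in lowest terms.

15/4

a_0 = 3: 3/1
a_1 = 1: 4/1
a_2 = 3: 15/4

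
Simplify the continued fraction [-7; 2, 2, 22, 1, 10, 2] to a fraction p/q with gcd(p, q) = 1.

Build up convergents one term at a time:
a_0 = -7: -7/1
a_1 = 2: -13/2
a_2 = 2: -33/5
a_3 = 22: -739/112
a_4 = 1: -772/117
a_5 = 10: -8459/1282
a_6 = 2: -17690/2681

-17690/2681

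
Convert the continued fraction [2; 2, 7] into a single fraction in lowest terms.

Start with 7.
2 + 1/(7/1) = 2 + 1/7 = 15/7
2 + 1/(15/7) = 2 + 7/15 = 37/15

37/15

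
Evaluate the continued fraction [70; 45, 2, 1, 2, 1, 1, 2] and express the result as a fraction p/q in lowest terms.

155659/2223

a_0 = 70: 70/1
a_1 = 45: 3151/45
a_2 = 2: 6372/91
a_3 = 1: 9523/136
a_4 = 2: 25418/363
a_5 = 1: 34941/499
a_6 = 1: 60359/862
a_7 = 2: 155659/2223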